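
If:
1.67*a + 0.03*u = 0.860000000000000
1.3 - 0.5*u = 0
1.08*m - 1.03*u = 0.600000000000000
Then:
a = 0.47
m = 3.04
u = 2.60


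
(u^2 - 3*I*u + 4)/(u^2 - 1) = (u^2 - 3*I*u + 4)/(u^2 - 1)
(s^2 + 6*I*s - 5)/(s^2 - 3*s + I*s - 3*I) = (s + 5*I)/(s - 3)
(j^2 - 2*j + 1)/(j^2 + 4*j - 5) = (j - 1)/(j + 5)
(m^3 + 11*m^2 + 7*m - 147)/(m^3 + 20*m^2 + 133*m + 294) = (m - 3)/(m + 6)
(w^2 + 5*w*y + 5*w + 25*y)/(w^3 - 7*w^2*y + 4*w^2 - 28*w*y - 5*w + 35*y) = (-w - 5*y)/(-w^2 + 7*w*y + w - 7*y)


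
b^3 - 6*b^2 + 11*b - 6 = (b - 3)*(b - 2)*(b - 1)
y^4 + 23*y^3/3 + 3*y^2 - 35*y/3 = y*(y - 1)*(y + 5/3)*(y + 7)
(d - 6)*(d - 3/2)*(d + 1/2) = d^3 - 7*d^2 + 21*d/4 + 9/2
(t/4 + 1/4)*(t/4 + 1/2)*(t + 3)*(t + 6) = t^4/16 + 3*t^3/4 + 47*t^2/16 + 9*t/2 + 9/4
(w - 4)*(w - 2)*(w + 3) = w^3 - 3*w^2 - 10*w + 24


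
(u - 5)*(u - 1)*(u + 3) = u^3 - 3*u^2 - 13*u + 15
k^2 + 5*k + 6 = (k + 2)*(k + 3)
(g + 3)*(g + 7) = g^2 + 10*g + 21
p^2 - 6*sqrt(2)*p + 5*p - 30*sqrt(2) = (p + 5)*(p - 6*sqrt(2))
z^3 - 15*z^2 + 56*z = z*(z - 8)*(z - 7)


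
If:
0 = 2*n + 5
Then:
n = -5/2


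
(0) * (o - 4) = 0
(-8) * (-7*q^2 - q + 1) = 56*q^2 + 8*q - 8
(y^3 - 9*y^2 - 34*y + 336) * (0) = 0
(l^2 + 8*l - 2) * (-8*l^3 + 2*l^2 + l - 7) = -8*l^5 - 62*l^4 + 33*l^3 - 3*l^2 - 58*l + 14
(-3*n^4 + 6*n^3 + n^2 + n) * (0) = 0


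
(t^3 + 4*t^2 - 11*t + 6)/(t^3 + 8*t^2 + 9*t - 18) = (t - 1)/(t + 3)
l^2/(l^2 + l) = l/(l + 1)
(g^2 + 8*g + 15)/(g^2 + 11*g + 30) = (g + 3)/(g + 6)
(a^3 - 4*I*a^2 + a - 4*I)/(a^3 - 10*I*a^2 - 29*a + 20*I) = (a + I)/(a - 5*I)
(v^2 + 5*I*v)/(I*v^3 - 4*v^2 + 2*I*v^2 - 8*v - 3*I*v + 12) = v*(-I*v + 5)/(v^3 + 2*v^2*(1 + 2*I) + v*(-3 + 8*I) - 12*I)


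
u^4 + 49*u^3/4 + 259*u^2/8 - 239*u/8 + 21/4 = (u - 1/2)*(u - 1/4)*(u + 6)*(u + 7)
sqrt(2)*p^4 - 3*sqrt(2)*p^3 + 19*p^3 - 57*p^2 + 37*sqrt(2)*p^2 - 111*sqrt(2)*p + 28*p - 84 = (p - 3)*(p + 2*sqrt(2))*(p + 7*sqrt(2))*(sqrt(2)*p + 1)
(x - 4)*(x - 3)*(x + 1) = x^3 - 6*x^2 + 5*x + 12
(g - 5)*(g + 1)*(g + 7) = g^3 + 3*g^2 - 33*g - 35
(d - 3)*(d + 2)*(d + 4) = d^3 + 3*d^2 - 10*d - 24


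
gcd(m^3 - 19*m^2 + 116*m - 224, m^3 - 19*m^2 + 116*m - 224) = m^3 - 19*m^2 + 116*m - 224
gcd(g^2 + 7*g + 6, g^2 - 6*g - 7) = g + 1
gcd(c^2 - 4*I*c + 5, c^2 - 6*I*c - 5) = c - 5*I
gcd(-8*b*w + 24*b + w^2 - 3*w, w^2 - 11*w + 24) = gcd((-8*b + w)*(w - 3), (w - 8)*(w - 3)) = w - 3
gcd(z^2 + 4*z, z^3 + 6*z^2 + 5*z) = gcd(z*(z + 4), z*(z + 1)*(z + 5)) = z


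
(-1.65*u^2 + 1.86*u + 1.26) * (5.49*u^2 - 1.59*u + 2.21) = -9.0585*u^4 + 12.8349*u^3 + 0.313500000000001*u^2 + 2.1072*u + 2.7846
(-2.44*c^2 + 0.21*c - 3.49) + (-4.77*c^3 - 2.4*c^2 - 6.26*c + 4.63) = -4.77*c^3 - 4.84*c^2 - 6.05*c + 1.14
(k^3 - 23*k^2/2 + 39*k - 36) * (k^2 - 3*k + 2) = k^5 - 29*k^4/2 + 151*k^3/2 - 176*k^2 + 186*k - 72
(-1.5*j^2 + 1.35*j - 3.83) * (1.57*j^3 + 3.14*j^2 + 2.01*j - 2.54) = -2.355*j^5 - 2.5905*j^4 - 4.7891*j^3 - 5.5027*j^2 - 11.1273*j + 9.7282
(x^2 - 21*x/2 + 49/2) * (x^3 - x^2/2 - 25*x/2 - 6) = x^5 - 11*x^4 + 69*x^3/4 + 113*x^2 - 973*x/4 - 147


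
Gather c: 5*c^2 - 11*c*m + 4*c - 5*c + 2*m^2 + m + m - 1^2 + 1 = 5*c^2 + c*(-11*m - 1) + 2*m^2 + 2*m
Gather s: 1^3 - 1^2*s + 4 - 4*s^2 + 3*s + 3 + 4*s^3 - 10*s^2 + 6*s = 4*s^3 - 14*s^2 + 8*s + 8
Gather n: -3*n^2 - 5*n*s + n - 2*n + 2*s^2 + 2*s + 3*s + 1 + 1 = -3*n^2 + n*(-5*s - 1) + 2*s^2 + 5*s + 2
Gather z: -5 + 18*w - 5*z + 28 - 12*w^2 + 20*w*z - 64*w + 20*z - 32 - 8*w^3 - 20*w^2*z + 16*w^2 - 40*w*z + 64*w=-8*w^3 + 4*w^2 + 18*w + z*(-20*w^2 - 20*w + 15) - 9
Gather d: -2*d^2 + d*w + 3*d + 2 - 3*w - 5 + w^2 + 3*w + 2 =-2*d^2 + d*(w + 3) + w^2 - 1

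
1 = 1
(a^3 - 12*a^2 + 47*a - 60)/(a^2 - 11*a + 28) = (a^2 - 8*a + 15)/(a - 7)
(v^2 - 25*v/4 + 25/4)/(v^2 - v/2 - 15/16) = 4*(v - 5)/(4*v + 3)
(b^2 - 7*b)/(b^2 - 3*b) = (b - 7)/(b - 3)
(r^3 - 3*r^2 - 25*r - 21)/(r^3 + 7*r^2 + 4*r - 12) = (r^3 - 3*r^2 - 25*r - 21)/(r^3 + 7*r^2 + 4*r - 12)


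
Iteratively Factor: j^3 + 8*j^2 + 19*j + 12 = (j + 1)*(j^2 + 7*j + 12) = (j + 1)*(j + 3)*(j + 4)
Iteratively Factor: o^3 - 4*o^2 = (o - 4)*(o^2) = o*(o - 4)*(o)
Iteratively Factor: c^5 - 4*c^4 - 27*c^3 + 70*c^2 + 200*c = (c - 5)*(c^4 + c^3 - 22*c^2 - 40*c) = (c - 5)*(c + 4)*(c^3 - 3*c^2 - 10*c) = c*(c - 5)*(c + 4)*(c^2 - 3*c - 10) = c*(c - 5)^2*(c + 4)*(c + 2)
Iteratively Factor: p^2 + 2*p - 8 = (p + 4)*(p - 2)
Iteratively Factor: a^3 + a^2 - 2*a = (a + 2)*(a^2 - a) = a*(a + 2)*(a - 1)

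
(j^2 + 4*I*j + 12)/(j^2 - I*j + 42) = (j - 2*I)/(j - 7*I)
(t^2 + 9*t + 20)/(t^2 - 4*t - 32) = (t + 5)/(t - 8)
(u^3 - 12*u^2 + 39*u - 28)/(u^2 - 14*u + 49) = (u^2 - 5*u + 4)/(u - 7)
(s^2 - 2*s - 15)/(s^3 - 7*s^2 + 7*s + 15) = (s + 3)/(s^2 - 2*s - 3)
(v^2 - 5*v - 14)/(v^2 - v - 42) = (v + 2)/(v + 6)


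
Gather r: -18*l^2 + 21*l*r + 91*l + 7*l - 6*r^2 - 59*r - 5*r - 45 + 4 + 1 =-18*l^2 + 98*l - 6*r^2 + r*(21*l - 64) - 40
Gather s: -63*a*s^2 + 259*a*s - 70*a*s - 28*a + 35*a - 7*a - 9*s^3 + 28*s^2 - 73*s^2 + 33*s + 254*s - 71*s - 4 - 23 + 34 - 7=-9*s^3 + s^2*(-63*a - 45) + s*(189*a + 216)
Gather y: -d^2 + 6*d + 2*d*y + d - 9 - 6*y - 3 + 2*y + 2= -d^2 + 7*d + y*(2*d - 4) - 10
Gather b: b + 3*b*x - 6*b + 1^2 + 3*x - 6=b*(3*x - 5) + 3*x - 5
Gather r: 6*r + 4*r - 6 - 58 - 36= 10*r - 100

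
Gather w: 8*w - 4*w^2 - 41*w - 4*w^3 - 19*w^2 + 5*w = -4*w^3 - 23*w^2 - 28*w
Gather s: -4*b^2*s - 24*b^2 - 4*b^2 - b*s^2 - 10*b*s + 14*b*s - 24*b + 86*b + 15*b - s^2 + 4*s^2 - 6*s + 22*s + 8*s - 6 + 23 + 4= -28*b^2 + 77*b + s^2*(3 - b) + s*(-4*b^2 + 4*b + 24) + 21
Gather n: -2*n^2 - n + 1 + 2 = -2*n^2 - n + 3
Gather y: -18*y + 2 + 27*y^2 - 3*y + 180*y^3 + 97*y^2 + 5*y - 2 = 180*y^3 + 124*y^2 - 16*y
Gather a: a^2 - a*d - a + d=a^2 + a*(-d - 1) + d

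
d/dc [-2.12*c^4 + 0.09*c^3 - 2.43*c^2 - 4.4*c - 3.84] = -8.48*c^3 + 0.27*c^2 - 4.86*c - 4.4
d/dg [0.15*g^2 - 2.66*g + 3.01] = 0.3*g - 2.66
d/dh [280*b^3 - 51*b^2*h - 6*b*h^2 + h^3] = -51*b^2 - 12*b*h + 3*h^2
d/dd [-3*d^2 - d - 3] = -6*d - 1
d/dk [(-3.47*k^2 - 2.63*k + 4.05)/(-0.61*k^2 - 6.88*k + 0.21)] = (22.2693*k^2 + 3.4836*k + 27.3117)/(0.3721*k^4 + 8.3936*k^3 + 47.0782*k^2 - 2.8896*k + 0.0441)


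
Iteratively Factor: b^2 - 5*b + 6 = (b - 3)*(b - 2)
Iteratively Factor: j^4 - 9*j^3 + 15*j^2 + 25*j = (j - 5)*(j^3 - 4*j^2 - 5*j) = (j - 5)*(j + 1)*(j^2 - 5*j) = (j - 5)^2*(j + 1)*(j)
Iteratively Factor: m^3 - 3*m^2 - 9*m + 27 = (m + 3)*(m^2 - 6*m + 9) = (m - 3)*(m + 3)*(m - 3)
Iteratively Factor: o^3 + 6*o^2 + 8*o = (o)*(o^2 + 6*o + 8) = o*(o + 2)*(o + 4)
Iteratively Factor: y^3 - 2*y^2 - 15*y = (y - 5)*(y^2 + 3*y) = (y - 5)*(y + 3)*(y)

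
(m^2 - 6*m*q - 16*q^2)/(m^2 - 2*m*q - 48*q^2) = (m + 2*q)/(m + 6*q)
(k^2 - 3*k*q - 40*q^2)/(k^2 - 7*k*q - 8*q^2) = (k + 5*q)/(k + q)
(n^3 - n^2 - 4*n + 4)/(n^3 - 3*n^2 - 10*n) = (n^2 - 3*n + 2)/(n*(n - 5))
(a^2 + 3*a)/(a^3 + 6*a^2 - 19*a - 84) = a/(a^2 + 3*a - 28)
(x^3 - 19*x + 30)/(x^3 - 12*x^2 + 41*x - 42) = (x + 5)/(x - 7)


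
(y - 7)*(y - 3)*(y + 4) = y^3 - 6*y^2 - 19*y + 84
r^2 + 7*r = r*(r + 7)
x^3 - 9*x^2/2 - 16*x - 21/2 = (x - 7)*(x + 1)*(x + 3/2)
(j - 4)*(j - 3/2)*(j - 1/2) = j^3 - 6*j^2 + 35*j/4 - 3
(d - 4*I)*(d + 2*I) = d^2 - 2*I*d + 8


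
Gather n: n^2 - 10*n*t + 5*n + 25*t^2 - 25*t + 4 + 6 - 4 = n^2 + n*(5 - 10*t) + 25*t^2 - 25*t + 6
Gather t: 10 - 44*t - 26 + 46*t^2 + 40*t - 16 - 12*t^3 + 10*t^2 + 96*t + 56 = -12*t^3 + 56*t^2 + 92*t + 24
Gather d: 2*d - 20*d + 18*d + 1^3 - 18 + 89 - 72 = 0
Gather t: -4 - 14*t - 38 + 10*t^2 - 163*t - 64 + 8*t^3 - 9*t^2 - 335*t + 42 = 8*t^3 + t^2 - 512*t - 64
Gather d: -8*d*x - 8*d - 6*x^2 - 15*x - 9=d*(-8*x - 8) - 6*x^2 - 15*x - 9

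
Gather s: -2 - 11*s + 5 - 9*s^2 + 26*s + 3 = -9*s^2 + 15*s + 6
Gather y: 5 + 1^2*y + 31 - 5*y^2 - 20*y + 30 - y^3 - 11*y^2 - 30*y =-y^3 - 16*y^2 - 49*y + 66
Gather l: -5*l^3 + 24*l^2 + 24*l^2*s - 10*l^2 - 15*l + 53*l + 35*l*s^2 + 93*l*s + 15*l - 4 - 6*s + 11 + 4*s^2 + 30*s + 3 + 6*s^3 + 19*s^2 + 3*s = -5*l^3 + l^2*(24*s + 14) + l*(35*s^2 + 93*s + 53) + 6*s^3 + 23*s^2 + 27*s + 10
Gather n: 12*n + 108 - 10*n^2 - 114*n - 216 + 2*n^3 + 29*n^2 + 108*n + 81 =2*n^3 + 19*n^2 + 6*n - 27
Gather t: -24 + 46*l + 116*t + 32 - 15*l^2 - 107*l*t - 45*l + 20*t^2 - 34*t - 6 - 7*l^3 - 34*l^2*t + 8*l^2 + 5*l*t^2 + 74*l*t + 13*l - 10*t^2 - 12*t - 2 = -7*l^3 - 7*l^2 + 14*l + t^2*(5*l + 10) + t*(-34*l^2 - 33*l + 70)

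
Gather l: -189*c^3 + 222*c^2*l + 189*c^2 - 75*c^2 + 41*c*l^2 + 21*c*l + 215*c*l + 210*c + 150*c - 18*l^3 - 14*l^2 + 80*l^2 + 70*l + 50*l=-189*c^3 + 114*c^2 + 360*c - 18*l^3 + l^2*(41*c + 66) + l*(222*c^2 + 236*c + 120)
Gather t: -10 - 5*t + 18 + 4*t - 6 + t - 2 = 0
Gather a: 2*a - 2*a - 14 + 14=0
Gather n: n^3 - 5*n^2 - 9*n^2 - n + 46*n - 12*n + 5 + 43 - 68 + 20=n^3 - 14*n^2 + 33*n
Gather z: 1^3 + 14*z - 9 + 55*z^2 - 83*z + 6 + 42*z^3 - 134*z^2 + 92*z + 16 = 42*z^3 - 79*z^2 + 23*z + 14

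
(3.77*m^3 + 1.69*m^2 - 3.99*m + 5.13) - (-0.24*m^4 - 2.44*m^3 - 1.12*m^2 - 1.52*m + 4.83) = 0.24*m^4 + 6.21*m^3 + 2.81*m^2 - 2.47*m + 0.3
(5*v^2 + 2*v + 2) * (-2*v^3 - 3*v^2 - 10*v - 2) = -10*v^5 - 19*v^4 - 60*v^3 - 36*v^2 - 24*v - 4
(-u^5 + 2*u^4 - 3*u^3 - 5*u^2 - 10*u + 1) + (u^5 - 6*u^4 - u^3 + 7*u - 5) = -4*u^4 - 4*u^3 - 5*u^2 - 3*u - 4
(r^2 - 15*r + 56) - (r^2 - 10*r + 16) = 40 - 5*r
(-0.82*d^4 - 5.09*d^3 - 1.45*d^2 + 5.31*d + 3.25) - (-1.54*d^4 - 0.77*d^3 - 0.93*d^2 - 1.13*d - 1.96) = 0.72*d^4 - 4.32*d^3 - 0.52*d^2 + 6.44*d + 5.21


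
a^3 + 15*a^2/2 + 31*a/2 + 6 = (a + 1/2)*(a + 3)*(a + 4)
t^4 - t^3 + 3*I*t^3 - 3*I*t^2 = t^2*(t - 1)*(t + 3*I)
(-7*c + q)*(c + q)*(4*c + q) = -28*c^3 - 31*c^2*q - 2*c*q^2 + q^3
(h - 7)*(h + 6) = h^2 - h - 42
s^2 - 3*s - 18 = (s - 6)*(s + 3)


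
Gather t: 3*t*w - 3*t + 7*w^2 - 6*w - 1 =t*(3*w - 3) + 7*w^2 - 6*w - 1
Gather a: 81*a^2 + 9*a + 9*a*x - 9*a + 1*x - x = 81*a^2 + 9*a*x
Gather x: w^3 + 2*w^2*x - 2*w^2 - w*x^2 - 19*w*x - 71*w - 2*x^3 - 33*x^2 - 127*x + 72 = w^3 - 2*w^2 - 71*w - 2*x^3 + x^2*(-w - 33) + x*(2*w^2 - 19*w - 127) + 72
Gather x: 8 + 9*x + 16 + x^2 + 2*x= x^2 + 11*x + 24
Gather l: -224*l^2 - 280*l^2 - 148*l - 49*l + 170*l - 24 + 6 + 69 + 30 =-504*l^2 - 27*l + 81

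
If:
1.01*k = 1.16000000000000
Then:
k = 1.15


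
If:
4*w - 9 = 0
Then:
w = 9/4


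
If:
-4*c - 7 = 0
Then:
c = -7/4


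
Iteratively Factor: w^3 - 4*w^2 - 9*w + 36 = (w - 3)*(w^2 - w - 12) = (w - 4)*(w - 3)*(w + 3)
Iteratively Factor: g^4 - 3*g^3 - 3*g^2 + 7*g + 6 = (g + 1)*(g^3 - 4*g^2 + g + 6) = (g + 1)^2*(g^2 - 5*g + 6) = (g - 2)*(g + 1)^2*(g - 3)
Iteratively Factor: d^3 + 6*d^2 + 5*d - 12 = (d + 4)*(d^2 + 2*d - 3) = (d + 3)*(d + 4)*(d - 1)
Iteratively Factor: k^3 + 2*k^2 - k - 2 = (k + 1)*(k^2 + k - 2) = (k + 1)*(k + 2)*(k - 1)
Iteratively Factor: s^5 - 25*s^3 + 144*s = (s - 4)*(s^4 + 4*s^3 - 9*s^2 - 36*s) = (s - 4)*(s - 3)*(s^3 + 7*s^2 + 12*s) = s*(s - 4)*(s - 3)*(s^2 + 7*s + 12) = s*(s - 4)*(s - 3)*(s + 4)*(s + 3)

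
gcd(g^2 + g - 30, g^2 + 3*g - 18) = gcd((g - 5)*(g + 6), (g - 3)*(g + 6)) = g + 6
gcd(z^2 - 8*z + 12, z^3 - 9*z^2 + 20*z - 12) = z^2 - 8*z + 12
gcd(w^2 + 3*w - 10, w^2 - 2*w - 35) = w + 5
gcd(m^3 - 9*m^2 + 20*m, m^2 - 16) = m - 4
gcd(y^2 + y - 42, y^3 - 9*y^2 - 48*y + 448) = y + 7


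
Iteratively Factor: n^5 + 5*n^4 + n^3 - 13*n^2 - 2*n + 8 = (n + 1)*(n^4 + 4*n^3 - 3*n^2 - 10*n + 8) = (n + 1)*(n + 2)*(n^3 + 2*n^2 - 7*n + 4) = (n - 1)*(n + 1)*(n + 2)*(n^2 + 3*n - 4) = (n - 1)*(n + 1)*(n + 2)*(n + 4)*(n - 1)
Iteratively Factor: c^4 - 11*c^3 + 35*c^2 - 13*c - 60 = (c + 1)*(c^3 - 12*c^2 + 47*c - 60) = (c - 5)*(c + 1)*(c^2 - 7*c + 12) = (c - 5)*(c - 4)*(c + 1)*(c - 3)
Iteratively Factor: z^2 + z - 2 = (z - 1)*(z + 2)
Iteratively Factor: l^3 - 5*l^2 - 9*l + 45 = (l + 3)*(l^2 - 8*l + 15) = (l - 5)*(l + 3)*(l - 3)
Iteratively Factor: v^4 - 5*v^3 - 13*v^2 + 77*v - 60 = (v + 4)*(v^3 - 9*v^2 + 23*v - 15) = (v - 3)*(v + 4)*(v^2 - 6*v + 5) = (v - 3)*(v - 1)*(v + 4)*(v - 5)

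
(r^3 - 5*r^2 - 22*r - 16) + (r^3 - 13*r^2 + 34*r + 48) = 2*r^3 - 18*r^2 + 12*r + 32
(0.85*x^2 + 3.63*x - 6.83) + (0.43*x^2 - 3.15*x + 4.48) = 1.28*x^2 + 0.48*x - 2.35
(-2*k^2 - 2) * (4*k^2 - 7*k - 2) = -8*k^4 + 14*k^3 - 4*k^2 + 14*k + 4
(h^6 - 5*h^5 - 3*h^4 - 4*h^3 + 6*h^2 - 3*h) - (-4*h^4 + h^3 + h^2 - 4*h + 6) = h^6 - 5*h^5 + h^4 - 5*h^3 + 5*h^2 + h - 6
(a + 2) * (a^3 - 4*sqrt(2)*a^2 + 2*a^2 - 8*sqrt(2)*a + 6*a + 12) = a^4 - 4*sqrt(2)*a^3 + 4*a^3 - 16*sqrt(2)*a^2 + 10*a^2 - 16*sqrt(2)*a + 24*a + 24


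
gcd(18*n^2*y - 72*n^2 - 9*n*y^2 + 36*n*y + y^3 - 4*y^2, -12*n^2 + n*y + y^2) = -3*n + y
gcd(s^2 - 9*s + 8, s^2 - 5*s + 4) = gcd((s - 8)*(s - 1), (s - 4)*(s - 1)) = s - 1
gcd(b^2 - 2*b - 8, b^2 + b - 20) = b - 4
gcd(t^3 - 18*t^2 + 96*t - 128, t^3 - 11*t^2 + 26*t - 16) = t^2 - 10*t + 16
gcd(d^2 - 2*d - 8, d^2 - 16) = d - 4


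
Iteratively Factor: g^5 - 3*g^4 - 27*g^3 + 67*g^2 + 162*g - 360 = (g - 3)*(g^4 - 27*g^2 - 14*g + 120) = (g - 3)*(g - 2)*(g^3 + 2*g^2 - 23*g - 60) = (g - 3)*(g - 2)*(g + 3)*(g^2 - g - 20) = (g - 3)*(g - 2)*(g + 3)*(g + 4)*(g - 5)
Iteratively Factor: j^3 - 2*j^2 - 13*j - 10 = (j + 1)*(j^2 - 3*j - 10) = (j + 1)*(j + 2)*(j - 5)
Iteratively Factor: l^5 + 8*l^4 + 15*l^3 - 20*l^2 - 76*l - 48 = (l + 1)*(l^4 + 7*l^3 + 8*l^2 - 28*l - 48) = (l + 1)*(l + 4)*(l^3 + 3*l^2 - 4*l - 12) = (l + 1)*(l + 2)*(l + 4)*(l^2 + l - 6) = (l - 2)*(l + 1)*(l + 2)*(l + 4)*(l + 3)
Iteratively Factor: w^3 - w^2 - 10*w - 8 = (w - 4)*(w^2 + 3*w + 2) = (w - 4)*(w + 1)*(w + 2)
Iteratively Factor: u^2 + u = (u)*(u + 1)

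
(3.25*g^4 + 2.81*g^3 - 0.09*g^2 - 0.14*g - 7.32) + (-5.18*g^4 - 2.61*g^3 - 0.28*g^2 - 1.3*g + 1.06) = -1.93*g^4 + 0.2*g^3 - 0.37*g^2 - 1.44*g - 6.26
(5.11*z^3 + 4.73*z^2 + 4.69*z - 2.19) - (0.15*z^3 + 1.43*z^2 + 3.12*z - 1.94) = 4.96*z^3 + 3.3*z^2 + 1.57*z - 0.25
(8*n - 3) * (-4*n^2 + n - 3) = -32*n^3 + 20*n^2 - 27*n + 9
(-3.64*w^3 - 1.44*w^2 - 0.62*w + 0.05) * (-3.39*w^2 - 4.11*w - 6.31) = 12.3396*w^5 + 19.842*w^4 + 30.9886*w^3 + 11.4651*w^2 + 3.7067*w - 0.3155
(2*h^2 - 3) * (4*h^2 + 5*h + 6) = 8*h^4 + 10*h^3 - 15*h - 18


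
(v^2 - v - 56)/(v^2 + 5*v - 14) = (v - 8)/(v - 2)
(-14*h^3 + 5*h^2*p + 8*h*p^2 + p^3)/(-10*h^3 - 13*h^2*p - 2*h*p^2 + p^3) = (-7*h^2 + 6*h*p + p^2)/(-5*h^2 - 4*h*p + p^2)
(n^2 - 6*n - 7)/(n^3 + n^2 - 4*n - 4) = (n - 7)/(n^2 - 4)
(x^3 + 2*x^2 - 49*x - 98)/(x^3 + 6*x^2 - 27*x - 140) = (x^2 - 5*x - 14)/(x^2 - x - 20)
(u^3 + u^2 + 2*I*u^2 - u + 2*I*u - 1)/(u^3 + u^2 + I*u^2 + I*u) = (u + I)/u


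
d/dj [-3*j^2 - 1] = -6*j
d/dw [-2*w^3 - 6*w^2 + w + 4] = -6*w^2 - 12*w + 1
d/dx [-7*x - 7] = -7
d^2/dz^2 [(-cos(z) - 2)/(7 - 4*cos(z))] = 15*(4*sin(z)^2 - 7*cos(z) + 4)/(4*cos(z) - 7)^3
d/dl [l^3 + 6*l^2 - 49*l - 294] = 3*l^2 + 12*l - 49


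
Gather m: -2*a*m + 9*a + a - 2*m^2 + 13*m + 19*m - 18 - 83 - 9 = 10*a - 2*m^2 + m*(32 - 2*a) - 110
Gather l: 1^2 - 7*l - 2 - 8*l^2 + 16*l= -8*l^2 + 9*l - 1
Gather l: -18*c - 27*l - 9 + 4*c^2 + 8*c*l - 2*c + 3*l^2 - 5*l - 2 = 4*c^2 - 20*c + 3*l^2 + l*(8*c - 32) - 11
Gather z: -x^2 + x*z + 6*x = -x^2 + x*z + 6*x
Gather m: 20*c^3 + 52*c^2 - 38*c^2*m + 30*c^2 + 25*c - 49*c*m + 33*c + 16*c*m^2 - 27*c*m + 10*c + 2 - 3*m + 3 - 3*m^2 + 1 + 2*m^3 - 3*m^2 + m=20*c^3 + 82*c^2 + 68*c + 2*m^3 + m^2*(16*c - 6) + m*(-38*c^2 - 76*c - 2) + 6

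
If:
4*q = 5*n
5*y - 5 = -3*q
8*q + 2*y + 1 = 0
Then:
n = -6/17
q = -15/34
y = 43/34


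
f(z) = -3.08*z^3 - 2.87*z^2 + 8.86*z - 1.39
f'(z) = -9.24*z^2 - 5.74*z + 8.86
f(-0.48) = -5.96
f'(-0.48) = 9.49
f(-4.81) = 232.35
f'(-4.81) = -177.31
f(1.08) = 0.95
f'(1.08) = -8.12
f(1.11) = 0.70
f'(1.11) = -8.90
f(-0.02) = -1.57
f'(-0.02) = 8.97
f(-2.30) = 0.52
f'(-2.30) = -26.82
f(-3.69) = 81.59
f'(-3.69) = -95.77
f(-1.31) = -11.00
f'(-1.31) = 0.52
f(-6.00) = 507.41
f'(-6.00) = -289.34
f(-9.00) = 1931.72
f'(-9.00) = -687.92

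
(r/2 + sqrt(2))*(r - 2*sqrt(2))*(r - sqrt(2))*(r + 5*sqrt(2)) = r^4/2 + 2*sqrt(2)*r^3 - 9*r^2 - 16*sqrt(2)*r + 40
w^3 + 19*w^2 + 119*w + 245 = (w + 5)*(w + 7)^2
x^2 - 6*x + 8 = (x - 4)*(x - 2)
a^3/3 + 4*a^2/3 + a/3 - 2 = (a/3 + 1)*(a - 1)*(a + 2)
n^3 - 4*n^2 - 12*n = n*(n - 6)*(n + 2)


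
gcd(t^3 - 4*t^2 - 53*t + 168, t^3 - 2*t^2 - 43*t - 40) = t - 8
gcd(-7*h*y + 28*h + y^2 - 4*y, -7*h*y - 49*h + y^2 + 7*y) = -7*h + y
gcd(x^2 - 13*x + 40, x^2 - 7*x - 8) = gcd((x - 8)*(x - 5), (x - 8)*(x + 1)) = x - 8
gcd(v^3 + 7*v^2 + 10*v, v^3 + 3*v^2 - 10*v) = v^2 + 5*v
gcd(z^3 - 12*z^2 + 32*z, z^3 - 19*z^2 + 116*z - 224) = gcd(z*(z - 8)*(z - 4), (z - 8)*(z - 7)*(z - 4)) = z^2 - 12*z + 32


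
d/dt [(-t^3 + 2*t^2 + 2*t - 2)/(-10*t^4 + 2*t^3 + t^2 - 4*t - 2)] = (-10*t^6 + 40*t^5 + 55*t^4 - 80*t^3 + 8*t^2 - 4*t - 12)/(100*t^8 - 40*t^7 - 16*t^6 + 84*t^5 + 25*t^4 - 16*t^3 + 12*t^2 + 16*t + 4)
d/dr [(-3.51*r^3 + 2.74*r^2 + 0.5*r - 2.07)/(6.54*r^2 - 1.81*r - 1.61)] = (-22.9554*r^4 + 12.7062*r^3 + 8.7239*r^2 + 18.2528*r - 4.5517)/(42.7716*r^4 - 23.6748*r^3 - 17.7827*r^2 + 5.8282*r + 2.5921)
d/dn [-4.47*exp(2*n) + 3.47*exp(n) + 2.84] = (3.47 - 8.94*exp(n))*exp(n)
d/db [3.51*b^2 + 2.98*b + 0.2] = 7.02*b + 2.98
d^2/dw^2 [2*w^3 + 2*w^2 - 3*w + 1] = 12*w + 4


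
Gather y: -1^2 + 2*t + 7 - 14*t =6 - 12*t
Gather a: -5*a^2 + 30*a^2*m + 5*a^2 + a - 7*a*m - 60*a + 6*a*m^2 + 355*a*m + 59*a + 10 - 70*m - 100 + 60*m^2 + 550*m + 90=30*a^2*m + a*(6*m^2 + 348*m) + 60*m^2 + 480*m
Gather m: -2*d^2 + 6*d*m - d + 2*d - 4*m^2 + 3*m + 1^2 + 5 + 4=-2*d^2 + d - 4*m^2 + m*(6*d + 3) + 10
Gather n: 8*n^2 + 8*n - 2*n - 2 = 8*n^2 + 6*n - 2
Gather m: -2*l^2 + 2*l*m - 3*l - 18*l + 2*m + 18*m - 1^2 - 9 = -2*l^2 - 21*l + m*(2*l + 20) - 10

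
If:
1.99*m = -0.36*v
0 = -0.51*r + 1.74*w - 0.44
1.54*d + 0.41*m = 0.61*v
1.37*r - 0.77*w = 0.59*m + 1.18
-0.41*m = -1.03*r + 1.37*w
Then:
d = -11.67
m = 4.75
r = 3.65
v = -26.27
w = 1.32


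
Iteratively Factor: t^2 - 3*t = (t - 3)*(t)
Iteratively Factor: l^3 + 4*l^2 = (l + 4)*(l^2) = l*(l + 4)*(l)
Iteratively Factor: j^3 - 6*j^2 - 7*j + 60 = (j - 4)*(j^2 - 2*j - 15) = (j - 4)*(j + 3)*(j - 5)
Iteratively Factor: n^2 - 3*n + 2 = (n - 2)*(n - 1)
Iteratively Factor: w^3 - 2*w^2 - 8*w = (w)*(w^2 - 2*w - 8) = w*(w + 2)*(w - 4)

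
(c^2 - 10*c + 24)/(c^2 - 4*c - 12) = (c - 4)/(c + 2)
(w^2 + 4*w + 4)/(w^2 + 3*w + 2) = (w + 2)/(w + 1)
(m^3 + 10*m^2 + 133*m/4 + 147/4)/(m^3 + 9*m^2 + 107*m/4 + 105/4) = (2*m + 7)/(2*m + 5)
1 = 1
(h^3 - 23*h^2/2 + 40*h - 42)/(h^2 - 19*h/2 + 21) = h - 2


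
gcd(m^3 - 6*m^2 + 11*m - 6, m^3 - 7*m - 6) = m - 3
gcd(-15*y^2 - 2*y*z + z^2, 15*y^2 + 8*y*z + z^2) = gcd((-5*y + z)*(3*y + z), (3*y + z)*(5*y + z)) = 3*y + z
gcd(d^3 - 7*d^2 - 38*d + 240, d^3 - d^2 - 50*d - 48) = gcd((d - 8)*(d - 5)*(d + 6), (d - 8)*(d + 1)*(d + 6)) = d^2 - 2*d - 48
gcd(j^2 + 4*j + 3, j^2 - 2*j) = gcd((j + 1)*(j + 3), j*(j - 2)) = 1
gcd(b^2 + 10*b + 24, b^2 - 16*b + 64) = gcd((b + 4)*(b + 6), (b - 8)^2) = 1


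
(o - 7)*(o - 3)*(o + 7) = o^3 - 3*o^2 - 49*o + 147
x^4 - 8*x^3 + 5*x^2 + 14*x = x*(x - 7)*(x - 2)*(x + 1)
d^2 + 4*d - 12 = (d - 2)*(d + 6)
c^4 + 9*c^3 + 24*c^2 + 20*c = c*(c + 2)^2*(c + 5)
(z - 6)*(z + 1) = z^2 - 5*z - 6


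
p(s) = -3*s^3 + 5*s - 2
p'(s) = 5 - 9*s^2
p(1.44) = -3.76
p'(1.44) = -13.66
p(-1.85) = 7.74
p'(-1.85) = -25.80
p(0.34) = -0.42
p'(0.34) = 3.96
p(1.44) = -3.76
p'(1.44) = -13.66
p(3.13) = -78.34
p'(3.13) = -83.17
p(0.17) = -1.16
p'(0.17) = 4.74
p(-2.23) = 20.12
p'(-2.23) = -39.76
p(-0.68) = -4.46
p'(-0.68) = 0.84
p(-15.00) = 10048.00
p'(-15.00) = -2020.00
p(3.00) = -68.00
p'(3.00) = -76.00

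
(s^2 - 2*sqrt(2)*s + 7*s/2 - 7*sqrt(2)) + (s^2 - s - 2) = 2*s^2 - 2*sqrt(2)*s + 5*s/2 - 7*sqrt(2) - 2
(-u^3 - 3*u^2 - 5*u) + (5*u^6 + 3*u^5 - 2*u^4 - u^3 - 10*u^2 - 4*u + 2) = 5*u^6 + 3*u^5 - 2*u^4 - 2*u^3 - 13*u^2 - 9*u + 2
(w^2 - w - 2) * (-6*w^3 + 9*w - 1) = -6*w^5 + 6*w^4 + 21*w^3 - 10*w^2 - 17*w + 2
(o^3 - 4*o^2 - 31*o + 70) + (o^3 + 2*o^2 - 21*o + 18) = 2*o^3 - 2*o^2 - 52*o + 88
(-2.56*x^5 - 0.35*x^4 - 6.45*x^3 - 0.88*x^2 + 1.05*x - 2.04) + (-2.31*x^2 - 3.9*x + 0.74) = -2.56*x^5 - 0.35*x^4 - 6.45*x^3 - 3.19*x^2 - 2.85*x - 1.3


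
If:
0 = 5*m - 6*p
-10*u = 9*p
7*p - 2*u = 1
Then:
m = 3/22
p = 5/44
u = -9/88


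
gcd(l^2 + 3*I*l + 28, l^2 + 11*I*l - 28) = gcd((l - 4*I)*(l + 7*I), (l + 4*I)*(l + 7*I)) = l + 7*I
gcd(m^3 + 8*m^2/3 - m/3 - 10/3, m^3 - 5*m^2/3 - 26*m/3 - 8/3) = m + 2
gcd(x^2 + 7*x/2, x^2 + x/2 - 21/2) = x + 7/2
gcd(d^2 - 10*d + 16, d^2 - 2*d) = d - 2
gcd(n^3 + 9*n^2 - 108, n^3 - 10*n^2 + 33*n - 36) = n - 3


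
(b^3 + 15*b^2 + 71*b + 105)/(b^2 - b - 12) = (b^2 + 12*b + 35)/(b - 4)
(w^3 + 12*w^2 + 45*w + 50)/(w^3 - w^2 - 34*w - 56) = (w^2 + 10*w + 25)/(w^2 - 3*w - 28)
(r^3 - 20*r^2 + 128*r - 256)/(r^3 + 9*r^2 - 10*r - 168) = (r^2 - 16*r + 64)/(r^2 + 13*r + 42)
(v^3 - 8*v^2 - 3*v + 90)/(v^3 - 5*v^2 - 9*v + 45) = (v - 6)/(v - 3)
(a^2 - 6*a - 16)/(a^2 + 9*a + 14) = (a - 8)/(a + 7)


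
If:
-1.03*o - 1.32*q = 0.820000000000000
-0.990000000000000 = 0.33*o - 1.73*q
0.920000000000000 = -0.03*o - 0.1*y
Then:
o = -1.23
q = 0.34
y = -8.83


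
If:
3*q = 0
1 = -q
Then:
No Solution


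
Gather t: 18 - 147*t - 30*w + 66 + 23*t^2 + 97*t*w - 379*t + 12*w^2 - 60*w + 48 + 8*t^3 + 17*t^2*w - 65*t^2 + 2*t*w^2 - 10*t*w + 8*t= 8*t^3 + t^2*(17*w - 42) + t*(2*w^2 + 87*w - 518) + 12*w^2 - 90*w + 132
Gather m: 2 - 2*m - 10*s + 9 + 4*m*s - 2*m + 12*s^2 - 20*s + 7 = m*(4*s - 4) + 12*s^2 - 30*s + 18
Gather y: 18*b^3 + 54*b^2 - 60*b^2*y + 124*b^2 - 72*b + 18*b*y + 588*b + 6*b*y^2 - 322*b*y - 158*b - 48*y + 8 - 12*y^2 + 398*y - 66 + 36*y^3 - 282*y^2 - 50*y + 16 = 18*b^3 + 178*b^2 + 358*b + 36*y^3 + y^2*(6*b - 294) + y*(-60*b^2 - 304*b + 300) - 42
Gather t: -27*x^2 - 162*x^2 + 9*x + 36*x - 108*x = -189*x^2 - 63*x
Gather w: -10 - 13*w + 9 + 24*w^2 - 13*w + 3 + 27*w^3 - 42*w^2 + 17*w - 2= 27*w^3 - 18*w^2 - 9*w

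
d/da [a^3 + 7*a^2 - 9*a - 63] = 3*a^2 + 14*a - 9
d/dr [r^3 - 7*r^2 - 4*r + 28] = 3*r^2 - 14*r - 4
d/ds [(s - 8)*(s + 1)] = 2*s - 7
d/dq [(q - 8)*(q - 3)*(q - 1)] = 3*q^2 - 24*q + 35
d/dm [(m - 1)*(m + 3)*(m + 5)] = 3*m^2 + 14*m + 7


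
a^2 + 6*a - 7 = (a - 1)*(a + 7)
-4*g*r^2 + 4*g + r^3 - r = (-4*g + r)*(r - 1)*(r + 1)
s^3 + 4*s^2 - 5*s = s*(s - 1)*(s + 5)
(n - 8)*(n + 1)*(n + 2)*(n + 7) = n^4 + 2*n^3 - 57*n^2 - 170*n - 112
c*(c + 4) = c^2 + 4*c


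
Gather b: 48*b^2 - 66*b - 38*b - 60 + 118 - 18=48*b^2 - 104*b + 40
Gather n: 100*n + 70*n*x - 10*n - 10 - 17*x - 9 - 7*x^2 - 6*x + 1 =n*(70*x + 90) - 7*x^2 - 23*x - 18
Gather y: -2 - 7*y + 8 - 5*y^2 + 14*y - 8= -5*y^2 + 7*y - 2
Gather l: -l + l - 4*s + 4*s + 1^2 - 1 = 0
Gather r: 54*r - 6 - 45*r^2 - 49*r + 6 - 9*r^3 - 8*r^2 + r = -9*r^3 - 53*r^2 + 6*r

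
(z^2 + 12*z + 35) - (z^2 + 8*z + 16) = 4*z + 19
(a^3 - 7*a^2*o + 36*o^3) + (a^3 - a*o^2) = 2*a^3 - 7*a^2*o - a*o^2 + 36*o^3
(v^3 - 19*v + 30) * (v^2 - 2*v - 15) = v^5 - 2*v^4 - 34*v^3 + 68*v^2 + 225*v - 450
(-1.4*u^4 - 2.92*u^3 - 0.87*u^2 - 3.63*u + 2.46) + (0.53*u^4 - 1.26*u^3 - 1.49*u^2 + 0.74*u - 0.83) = -0.87*u^4 - 4.18*u^3 - 2.36*u^2 - 2.89*u + 1.63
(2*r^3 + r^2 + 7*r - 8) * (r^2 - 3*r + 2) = 2*r^5 - 5*r^4 + 8*r^3 - 27*r^2 + 38*r - 16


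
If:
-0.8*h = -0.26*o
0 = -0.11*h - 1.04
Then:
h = -9.45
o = -29.09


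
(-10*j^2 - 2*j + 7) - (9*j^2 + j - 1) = -19*j^2 - 3*j + 8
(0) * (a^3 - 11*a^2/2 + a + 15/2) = 0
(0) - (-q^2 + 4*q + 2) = q^2 - 4*q - 2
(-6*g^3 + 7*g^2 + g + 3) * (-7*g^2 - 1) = 42*g^5 - 49*g^4 - g^3 - 28*g^2 - g - 3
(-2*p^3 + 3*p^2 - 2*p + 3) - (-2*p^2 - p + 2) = -2*p^3 + 5*p^2 - p + 1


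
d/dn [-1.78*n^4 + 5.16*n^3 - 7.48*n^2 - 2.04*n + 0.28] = -7.12*n^3 + 15.48*n^2 - 14.96*n - 2.04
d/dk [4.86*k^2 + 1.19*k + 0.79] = 9.72*k + 1.19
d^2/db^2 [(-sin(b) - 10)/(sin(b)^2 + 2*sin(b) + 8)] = (sin(b)^5 + 38*sin(b)^4 + 10*sin(b)^3 - 356*sin(b)^2 - 168*sin(b) + 112)/(sin(b)^2 + 2*sin(b) + 8)^3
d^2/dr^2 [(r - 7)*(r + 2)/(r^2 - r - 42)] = -8/(r^3 + 18*r^2 + 108*r + 216)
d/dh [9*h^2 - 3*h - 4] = 18*h - 3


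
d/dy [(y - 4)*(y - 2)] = 2*y - 6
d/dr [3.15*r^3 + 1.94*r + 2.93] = 9.45*r^2 + 1.94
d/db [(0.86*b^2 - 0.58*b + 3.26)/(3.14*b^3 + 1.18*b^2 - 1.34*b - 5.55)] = (-2.7004*b^4 + 3.6424*b^3 - 31.1772*b^2 - 17.2396*b + 7.5874)/(9.8596*b^6 + 7.4104*b^5 - 7.0228*b^4 - 38.0164*b^3 - 11.3024*b^2 + 14.874*b + 30.8025)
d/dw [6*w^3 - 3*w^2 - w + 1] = 18*w^2 - 6*w - 1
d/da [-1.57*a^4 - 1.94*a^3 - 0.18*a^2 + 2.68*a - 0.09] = -6.28*a^3 - 5.82*a^2 - 0.36*a + 2.68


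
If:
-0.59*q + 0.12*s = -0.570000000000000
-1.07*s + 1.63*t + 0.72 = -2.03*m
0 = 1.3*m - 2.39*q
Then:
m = 1.960215694003*t + 6.97800709475609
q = 1.06622610970875*t + 3.79556871262883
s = 5.24227837273467*t + 13.9115461704251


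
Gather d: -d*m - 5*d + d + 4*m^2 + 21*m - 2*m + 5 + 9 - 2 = d*(-m - 4) + 4*m^2 + 19*m + 12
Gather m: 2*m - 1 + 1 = 2*m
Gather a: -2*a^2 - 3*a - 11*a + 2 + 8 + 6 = -2*a^2 - 14*a + 16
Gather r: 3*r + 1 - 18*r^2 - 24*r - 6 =-18*r^2 - 21*r - 5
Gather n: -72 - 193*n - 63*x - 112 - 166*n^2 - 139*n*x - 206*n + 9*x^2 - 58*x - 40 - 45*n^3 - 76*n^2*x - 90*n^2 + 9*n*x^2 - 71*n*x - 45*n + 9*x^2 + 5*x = -45*n^3 + n^2*(-76*x - 256) + n*(9*x^2 - 210*x - 444) + 18*x^2 - 116*x - 224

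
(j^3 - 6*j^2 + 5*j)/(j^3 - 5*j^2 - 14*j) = (-j^2 + 6*j - 5)/(-j^2 + 5*j + 14)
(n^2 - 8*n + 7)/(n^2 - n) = (n - 7)/n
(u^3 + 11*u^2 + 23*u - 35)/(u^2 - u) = u + 12 + 35/u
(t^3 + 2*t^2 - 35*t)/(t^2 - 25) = t*(t + 7)/(t + 5)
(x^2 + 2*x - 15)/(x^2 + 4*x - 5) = (x - 3)/(x - 1)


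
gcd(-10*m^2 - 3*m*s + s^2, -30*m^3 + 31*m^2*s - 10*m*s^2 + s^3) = -5*m + s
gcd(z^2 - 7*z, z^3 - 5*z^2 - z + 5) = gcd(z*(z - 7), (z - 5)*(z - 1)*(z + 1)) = 1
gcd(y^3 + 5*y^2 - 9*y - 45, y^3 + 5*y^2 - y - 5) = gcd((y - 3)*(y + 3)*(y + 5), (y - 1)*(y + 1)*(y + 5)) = y + 5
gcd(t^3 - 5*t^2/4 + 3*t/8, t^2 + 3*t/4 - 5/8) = t - 1/2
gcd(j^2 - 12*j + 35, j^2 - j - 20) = j - 5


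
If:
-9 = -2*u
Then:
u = 9/2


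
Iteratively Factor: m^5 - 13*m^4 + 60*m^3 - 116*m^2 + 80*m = (m - 2)*(m^4 - 11*m^3 + 38*m^2 - 40*m) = (m - 2)^2*(m^3 - 9*m^2 + 20*m) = (m - 4)*(m - 2)^2*(m^2 - 5*m) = m*(m - 4)*(m - 2)^2*(m - 5)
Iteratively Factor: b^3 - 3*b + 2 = (b - 1)*(b^2 + b - 2) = (b - 1)*(b + 2)*(b - 1)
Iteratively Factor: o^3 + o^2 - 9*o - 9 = (o + 1)*(o^2 - 9) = (o - 3)*(o + 1)*(o + 3)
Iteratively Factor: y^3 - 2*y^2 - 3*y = (y - 3)*(y^2 + y) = y*(y - 3)*(y + 1)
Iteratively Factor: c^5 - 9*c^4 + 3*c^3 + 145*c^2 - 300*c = (c + 4)*(c^4 - 13*c^3 + 55*c^2 - 75*c) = c*(c + 4)*(c^3 - 13*c^2 + 55*c - 75) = c*(c - 5)*(c + 4)*(c^2 - 8*c + 15) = c*(c - 5)*(c - 3)*(c + 4)*(c - 5)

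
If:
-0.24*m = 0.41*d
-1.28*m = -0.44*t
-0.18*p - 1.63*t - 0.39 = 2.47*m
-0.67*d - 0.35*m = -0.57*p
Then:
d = 0.03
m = -0.05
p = 0.00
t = -0.16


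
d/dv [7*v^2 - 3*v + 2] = 14*v - 3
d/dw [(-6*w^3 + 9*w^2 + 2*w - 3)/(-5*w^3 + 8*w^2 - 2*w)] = (-3*w^4 + 44*w^3 - 79*w^2 + 48*w - 6)/(w^2*(25*w^4 - 80*w^3 + 84*w^2 - 32*w + 4))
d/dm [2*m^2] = 4*m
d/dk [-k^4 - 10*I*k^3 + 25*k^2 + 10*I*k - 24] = -4*k^3 - 30*I*k^2 + 50*k + 10*I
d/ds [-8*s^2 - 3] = -16*s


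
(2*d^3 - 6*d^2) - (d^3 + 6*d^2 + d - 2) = d^3 - 12*d^2 - d + 2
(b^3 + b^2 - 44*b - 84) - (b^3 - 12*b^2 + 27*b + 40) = 13*b^2 - 71*b - 124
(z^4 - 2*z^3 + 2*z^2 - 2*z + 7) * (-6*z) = -6*z^5 + 12*z^4 - 12*z^3 + 12*z^2 - 42*z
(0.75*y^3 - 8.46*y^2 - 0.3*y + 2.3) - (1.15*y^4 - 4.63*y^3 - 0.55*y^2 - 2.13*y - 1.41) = -1.15*y^4 + 5.38*y^3 - 7.91*y^2 + 1.83*y + 3.71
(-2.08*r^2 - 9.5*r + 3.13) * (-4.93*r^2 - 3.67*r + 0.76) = 10.2544*r^4 + 54.4686*r^3 + 17.8533*r^2 - 18.7071*r + 2.3788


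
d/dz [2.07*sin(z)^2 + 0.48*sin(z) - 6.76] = (4.14*sin(z) + 0.48)*cos(z)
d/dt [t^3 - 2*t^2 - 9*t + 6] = 3*t^2 - 4*t - 9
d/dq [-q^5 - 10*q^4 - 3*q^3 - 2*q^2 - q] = -5*q^4 - 40*q^3 - 9*q^2 - 4*q - 1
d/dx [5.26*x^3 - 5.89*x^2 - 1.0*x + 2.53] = 15.78*x^2 - 11.78*x - 1.0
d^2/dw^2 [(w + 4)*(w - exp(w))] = -w*exp(w) - 6*exp(w) + 2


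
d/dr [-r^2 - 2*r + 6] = -2*r - 2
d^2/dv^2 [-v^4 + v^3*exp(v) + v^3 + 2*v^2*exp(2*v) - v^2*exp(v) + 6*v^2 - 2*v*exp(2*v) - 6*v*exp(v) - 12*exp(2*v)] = v^3*exp(v) + 8*v^2*exp(2*v) + 5*v^2*exp(v) - 12*v^2 + 8*v*exp(2*v) - 4*v*exp(v) + 6*v - 52*exp(2*v) - 14*exp(v) + 12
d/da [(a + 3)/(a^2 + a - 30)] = (a^2 + a - (a + 3)*(2*a + 1) - 30)/(a^2 + a - 30)^2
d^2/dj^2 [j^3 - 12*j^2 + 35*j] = 6*j - 24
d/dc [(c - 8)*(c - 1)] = 2*c - 9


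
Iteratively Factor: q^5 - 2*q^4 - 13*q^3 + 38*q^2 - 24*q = (q - 2)*(q^4 - 13*q^2 + 12*q) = (q - 3)*(q - 2)*(q^3 + 3*q^2 - 4*q) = (q - 3)*(q - 2)*(q - 1)*(q^2 + 4*q) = q*(q - 3)*(q - 2)*(q - 1)*(q + 4)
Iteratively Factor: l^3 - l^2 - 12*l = (l + 3)*(l^2 - 4*l) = l*(l + 3)*(l - 4)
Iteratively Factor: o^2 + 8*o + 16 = (o + 4)*(o + 4)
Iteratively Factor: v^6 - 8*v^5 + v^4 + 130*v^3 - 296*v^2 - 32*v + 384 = (v - 2)*(v^5 - 6*v^4 - 11*v^3 + 108*v^2 - 80*v - 192) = (v - 4)*(v - 2)*(v^4 - 2*v^3 - 19*v^2 + 32*v + 48) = (v - 4)^2*(v - 2)*(v^3 + 2*v^2 - 11*v - 12) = (v - 4)^2*(v - 3)*(v - 2)*(v^2 + 5*v + 4) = (v - 4)^2*(v - 3)*(v - 2)*(v + 4)*(v + 1)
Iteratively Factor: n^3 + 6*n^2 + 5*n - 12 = (n - 1)*(n^2 + 7*n + 12) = (n - 1)*(n + 3)*(n + 4)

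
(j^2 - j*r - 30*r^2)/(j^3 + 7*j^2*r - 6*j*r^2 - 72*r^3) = (j^2 - j*r - 30*r^2)/(j^3 + 7*j^2*r - 6*j*r^2 - 72*r^3)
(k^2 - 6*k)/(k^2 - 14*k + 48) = k/(k - 8)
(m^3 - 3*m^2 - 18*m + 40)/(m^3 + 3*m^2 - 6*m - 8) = (m - 5)/(m + 1)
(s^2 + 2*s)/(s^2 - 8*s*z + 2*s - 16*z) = s/(s - 8*z)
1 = 1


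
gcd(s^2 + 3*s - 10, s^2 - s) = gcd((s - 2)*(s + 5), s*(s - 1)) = 1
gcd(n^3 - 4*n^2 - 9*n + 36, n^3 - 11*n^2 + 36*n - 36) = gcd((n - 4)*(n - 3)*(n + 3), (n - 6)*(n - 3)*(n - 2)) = n - 3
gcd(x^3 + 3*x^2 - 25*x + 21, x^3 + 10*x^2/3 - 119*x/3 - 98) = x + 7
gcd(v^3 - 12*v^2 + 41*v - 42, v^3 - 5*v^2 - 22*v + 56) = v^2 - 9*v + 14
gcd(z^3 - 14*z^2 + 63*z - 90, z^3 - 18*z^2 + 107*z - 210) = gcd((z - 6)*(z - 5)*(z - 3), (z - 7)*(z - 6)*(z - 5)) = z^2 - 11*z + 30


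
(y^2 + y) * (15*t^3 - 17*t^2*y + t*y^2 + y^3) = 15*t^3*y^2 + 15*t^3*y - 17*t^2*y^3 - 17*t^2*y^2 + t*y^4 + t*y^3 + y^5 + y^4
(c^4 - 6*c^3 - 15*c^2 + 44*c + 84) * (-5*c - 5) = -5*c^5 + 25*c^4 + 105*c^3 - 145*c^2 - 640*c - 420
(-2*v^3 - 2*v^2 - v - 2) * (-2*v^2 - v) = 4*v^5 + 6*v^4 + 4*v^3 + 5*v^2 + 2*v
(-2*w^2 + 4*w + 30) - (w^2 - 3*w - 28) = -3*w^2 + 7*w + 58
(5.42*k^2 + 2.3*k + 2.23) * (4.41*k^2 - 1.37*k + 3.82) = 23.9022*k^4 + 2.7176*k^3 + 27.3877*k^2 + 5.7309*k + 8.5186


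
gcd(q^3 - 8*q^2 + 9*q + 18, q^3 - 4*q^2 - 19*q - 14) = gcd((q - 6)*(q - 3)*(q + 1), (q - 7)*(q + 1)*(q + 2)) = q + 1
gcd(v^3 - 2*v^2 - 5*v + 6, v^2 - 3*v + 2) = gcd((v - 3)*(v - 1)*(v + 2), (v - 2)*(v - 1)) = v - 1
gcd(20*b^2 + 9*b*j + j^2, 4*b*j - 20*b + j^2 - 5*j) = 4*b + j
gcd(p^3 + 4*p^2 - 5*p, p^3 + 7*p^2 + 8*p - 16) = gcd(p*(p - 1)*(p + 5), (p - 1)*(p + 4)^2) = p - 1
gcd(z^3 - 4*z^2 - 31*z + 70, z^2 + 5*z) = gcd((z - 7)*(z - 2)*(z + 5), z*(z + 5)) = z + 5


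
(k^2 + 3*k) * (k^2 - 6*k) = k^4 - 3*k^3 - 18*k^2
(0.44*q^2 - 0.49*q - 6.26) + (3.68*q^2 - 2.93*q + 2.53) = 4.12*q^2 - 3.42*q - 3.73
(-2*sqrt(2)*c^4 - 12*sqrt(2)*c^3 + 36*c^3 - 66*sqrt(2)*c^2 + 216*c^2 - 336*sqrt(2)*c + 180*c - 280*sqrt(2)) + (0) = -2*sqrt(2)*c^4 - 12*sqrt(2)*c^3 + 36*c^3 - 66*sqrt(2)*c^2 + 216*c^2 - 336*sqrt(2)*c + 180*c - 280*sqrt(2)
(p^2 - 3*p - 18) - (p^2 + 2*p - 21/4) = -5*p - 51/4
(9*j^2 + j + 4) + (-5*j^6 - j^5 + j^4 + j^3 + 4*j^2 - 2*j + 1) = -5*j^6 - j^5 + j^4 + j^3 + 13*j^2 - j + 5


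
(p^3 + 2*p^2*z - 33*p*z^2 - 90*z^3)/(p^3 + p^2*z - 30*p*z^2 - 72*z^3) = (p + 5*z)/(p + 4*z)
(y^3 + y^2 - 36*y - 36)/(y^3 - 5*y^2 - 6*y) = (y + 6)/y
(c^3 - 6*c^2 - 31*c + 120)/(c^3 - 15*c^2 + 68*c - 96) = (c + 5)/(c - 4)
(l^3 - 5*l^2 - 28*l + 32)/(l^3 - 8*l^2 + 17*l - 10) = (l^2 - 4*l - 32)/(l^2 - 7*l + 10)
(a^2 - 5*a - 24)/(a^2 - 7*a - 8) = (a + 3)/(a + 1)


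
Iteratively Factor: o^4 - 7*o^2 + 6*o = (o - 2)*(o^3 + 2*o^2 - 3*o) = o*(o - 2)*(o^2 + 2*o - 3) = o*(o - 2)*(o - 1)*(o + 3)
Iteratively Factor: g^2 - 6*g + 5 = (g - 5)*(g - 1)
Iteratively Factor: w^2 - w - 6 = (w + 2)*(w - 3)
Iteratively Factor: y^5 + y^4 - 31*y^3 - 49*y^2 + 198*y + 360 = (y + 2)*(y^4 - y^3 - 29*y^2 + 9*y + 180) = (y + 2)*(y + 3)*(y^3 - 4*y^2 - 17*y + 60) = (y + 2)*(y + 3)*(y + 4)*(y^2 - 8*y + 15) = (y - 5)*(y + 2)*(y + 3)*(y + 4)*(y - 3)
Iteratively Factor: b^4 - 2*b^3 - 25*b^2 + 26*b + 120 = (b - 5)*(b^3 + 3*b^2 - 10*b - 24) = (b - 5)*(b + 4)*(b^2 - b - 6) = (b - 5)*(b + 2)*(b + 4)*(b - 3)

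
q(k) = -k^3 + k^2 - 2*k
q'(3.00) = -23.00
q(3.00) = -24.00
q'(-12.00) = -458.00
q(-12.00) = 1896.00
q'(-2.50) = -25.75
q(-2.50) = 26.88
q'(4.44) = -52.26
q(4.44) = -76.69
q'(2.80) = -19.92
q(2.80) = -19.71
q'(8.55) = -204.21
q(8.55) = -569.02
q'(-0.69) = -4.81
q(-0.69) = 2.18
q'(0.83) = -2.41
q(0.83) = -1.54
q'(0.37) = -1.67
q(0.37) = -0.65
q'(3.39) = -29.70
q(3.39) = -34.25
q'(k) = -3*k^2 + 2*k - 2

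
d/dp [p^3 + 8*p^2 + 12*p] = 3*p^2 + 16*p + 12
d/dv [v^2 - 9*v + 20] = 2*v - 9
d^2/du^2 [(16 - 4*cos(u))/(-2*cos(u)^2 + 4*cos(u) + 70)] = 2*(9*sin(u)^4*cos(u) - 14*sin(u)^4 + 650*sin(u)^2 + 2841*cos(u)/2 + 60*cos(3*u) - cos(5*u)/2 - 184)/(sin(u)^2 + 2*cos(u) + 34)^3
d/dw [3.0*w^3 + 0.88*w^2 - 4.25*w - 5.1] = 9.0*w^2 + 1.76*w - 4.25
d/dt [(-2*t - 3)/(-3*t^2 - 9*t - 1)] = (6*t^2 + 18*t - 3*(2*t + 3)^2 + 2)/(3*t^2 + 9*t + 1)^2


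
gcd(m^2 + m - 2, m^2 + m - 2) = m^2 + m - 2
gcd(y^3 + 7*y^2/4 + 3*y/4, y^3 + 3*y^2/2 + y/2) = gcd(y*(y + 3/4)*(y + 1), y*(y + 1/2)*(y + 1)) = y^2 + y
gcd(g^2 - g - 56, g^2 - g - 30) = 1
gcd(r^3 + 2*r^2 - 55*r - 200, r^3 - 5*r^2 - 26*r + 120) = r + 5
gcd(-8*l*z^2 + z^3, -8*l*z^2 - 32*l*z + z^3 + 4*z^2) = -8*l*z + z^2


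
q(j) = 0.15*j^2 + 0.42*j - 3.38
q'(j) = 0.3*j + 0.42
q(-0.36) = -3.51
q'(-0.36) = 0.31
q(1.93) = -2.01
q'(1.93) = 1.00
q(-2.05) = -3.61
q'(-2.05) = -0.20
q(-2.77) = -3.39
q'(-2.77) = -0.41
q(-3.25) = -3.16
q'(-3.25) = -0.56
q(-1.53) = -3.67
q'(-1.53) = -0.04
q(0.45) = -3.16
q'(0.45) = 0.56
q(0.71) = -3.01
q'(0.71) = 0.63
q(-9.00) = 4.99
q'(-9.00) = -2.28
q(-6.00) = -0.50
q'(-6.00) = -1.38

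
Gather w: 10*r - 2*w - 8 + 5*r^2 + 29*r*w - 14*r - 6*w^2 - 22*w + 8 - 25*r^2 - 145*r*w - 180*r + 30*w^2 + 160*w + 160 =-20*r^2 - 184*r + 24*w^2 + w*(136 - 116*r) + 160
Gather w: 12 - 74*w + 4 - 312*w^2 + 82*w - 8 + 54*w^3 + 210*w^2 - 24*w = 54*w^3 - 102*w^2 - 16*w + 8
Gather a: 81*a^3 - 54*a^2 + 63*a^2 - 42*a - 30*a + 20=81*a^3 + 9*a^2 - 72*a + 20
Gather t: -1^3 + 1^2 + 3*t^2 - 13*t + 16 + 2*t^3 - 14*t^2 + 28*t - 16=2*t^3 - 11*t^2 + 15*t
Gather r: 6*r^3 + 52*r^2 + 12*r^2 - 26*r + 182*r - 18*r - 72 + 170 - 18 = 6*r^3 + 64*r^2 + 138*r + 80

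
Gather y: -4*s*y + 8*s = -4*s*y + 8*s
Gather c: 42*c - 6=42*c - 6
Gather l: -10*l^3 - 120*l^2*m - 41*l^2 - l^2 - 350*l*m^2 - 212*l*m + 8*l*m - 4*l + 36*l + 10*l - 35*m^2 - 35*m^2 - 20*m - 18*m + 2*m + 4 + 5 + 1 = -10*l^3 + l^2*(-120*m - 42) + l*(-350*m^2 - 204*m + 42) - 70*m^2 - 36*m + 10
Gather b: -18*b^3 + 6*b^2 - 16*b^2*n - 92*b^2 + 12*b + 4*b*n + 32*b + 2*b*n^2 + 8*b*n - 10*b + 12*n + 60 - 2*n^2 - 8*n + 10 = -18*b^3 + b^2*(-16*n - 86) + b*(2*n^2 + 12*n + 34) - 2*n^2 + 4*n + 70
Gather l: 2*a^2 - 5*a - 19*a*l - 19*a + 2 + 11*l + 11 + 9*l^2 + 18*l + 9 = 2*a^2 - 24*a + 9*l^2 + l*(29 - 19*a) + 22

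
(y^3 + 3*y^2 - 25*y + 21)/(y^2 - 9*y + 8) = (y^2 + 4*y - 21)/(y - 8)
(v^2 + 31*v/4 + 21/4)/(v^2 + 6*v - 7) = (v + 3/4)/(v - 1)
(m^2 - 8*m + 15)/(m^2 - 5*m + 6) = (m - 5)/(m - 2)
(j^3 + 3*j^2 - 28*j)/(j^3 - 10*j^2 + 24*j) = (j + 7)/(j - 6)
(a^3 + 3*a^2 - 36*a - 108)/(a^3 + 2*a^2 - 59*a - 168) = (a^2 - 36)/(a^2 - a - 56)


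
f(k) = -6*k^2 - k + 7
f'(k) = -12*k - 1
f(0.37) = 5.81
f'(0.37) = -5.44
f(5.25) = -163.62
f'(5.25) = -64.00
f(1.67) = -11.40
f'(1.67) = -21.04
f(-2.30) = -22.44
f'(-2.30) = 26.60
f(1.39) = -5.98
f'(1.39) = -17.68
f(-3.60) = -67.16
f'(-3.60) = 42.20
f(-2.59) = -30.66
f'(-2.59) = 30.08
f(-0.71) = 4.69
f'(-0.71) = 7.52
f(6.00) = -215.00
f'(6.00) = -73.00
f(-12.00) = -845.00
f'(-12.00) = 143.00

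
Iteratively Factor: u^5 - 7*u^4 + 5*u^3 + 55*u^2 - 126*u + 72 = (u - 1)*(u^4 - 6*u^3 - u^2 + 54*u - 72) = (u - 4)*(u - 1)*(u^3 - 2*u^2 - 9*u + 18) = (u - 4)*(u - 1)*(u + 3)*(u^2 - 5*u + 6) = (u - 4)*(u - 2)*(u - 1)*(u + 3)*(u - 3)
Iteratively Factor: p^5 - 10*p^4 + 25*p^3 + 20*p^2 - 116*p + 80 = (p + 2)*(p^4 - 12*p^3 + 49*p^2 - 78*p + 40) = (p - 5)*(p + 2)*(p^3 - 7*p^2 + 14*p - 8) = (p - 5)*(p - 1)*(p + 2)*(p^2 - 6*p + 8) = (p - 5)*(p - 4)*(p - 1)*(p + 2)*(p - 2)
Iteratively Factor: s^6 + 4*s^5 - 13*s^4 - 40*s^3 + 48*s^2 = (s + 4)*(s^5 - 13*s^3 + 12*s^2) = s*(s + 4)*(s^4 - 13*s^2 + 12*s) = s^2*(s + 4)*(s^3 - 13*s + 12) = s^2*(s - 1)*(s + 4)*(s^2 + s - 12) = s^2*(s - 1)*(s + 4)^2*(s - 3)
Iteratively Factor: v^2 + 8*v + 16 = (v + 4)*(v + 4)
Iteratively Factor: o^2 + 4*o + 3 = (o + 3)*(o + 1)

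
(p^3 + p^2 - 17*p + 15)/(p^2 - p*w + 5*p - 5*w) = (p^2 - 4*p + 3)/(p - w)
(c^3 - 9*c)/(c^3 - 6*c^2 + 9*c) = (c + 3)/(c - 3)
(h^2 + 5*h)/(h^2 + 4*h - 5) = h/(h - 1)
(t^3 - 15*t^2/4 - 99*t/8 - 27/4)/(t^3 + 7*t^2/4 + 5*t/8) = (8*t^3 - 30*t^2 - 99*t - 54)/(t*(8*t^2 + 14*t + 5))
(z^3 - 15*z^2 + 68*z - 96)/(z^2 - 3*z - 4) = (z^2 - 11*z + 24)/(z + 1)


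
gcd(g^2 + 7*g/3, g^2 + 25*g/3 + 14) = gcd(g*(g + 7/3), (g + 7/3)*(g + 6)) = g + 7/3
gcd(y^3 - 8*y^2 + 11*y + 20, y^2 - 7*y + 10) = y - 5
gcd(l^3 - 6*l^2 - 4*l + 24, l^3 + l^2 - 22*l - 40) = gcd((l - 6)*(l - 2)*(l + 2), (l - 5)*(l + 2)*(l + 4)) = l + 2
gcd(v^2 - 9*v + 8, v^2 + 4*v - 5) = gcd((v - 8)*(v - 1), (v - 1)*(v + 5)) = v - 1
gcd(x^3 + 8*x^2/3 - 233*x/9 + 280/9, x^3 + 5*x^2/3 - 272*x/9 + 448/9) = x^2 + 13*x/3 - 56/3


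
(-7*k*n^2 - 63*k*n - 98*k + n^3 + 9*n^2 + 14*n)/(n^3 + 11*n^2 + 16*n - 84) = (-7*k*n - 14*k + n^2 + 2*n)/(n^2 + 4*n - 12)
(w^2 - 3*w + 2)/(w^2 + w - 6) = (w - 1)/(w + 3)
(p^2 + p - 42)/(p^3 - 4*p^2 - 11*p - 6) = (p + 7)/(p^2 + 2*p + 1)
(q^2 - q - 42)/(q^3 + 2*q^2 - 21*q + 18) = (q - 7)/(q^2 - 4*q + 3)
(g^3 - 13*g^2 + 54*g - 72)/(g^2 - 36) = (g^2 - 7*g + 12)/(g + 6)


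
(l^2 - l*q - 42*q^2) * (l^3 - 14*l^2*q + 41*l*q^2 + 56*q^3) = l^5 - 15*l^4*q + 13*l^3*q^2 + 603*l^2*q^3 - 1778*l*q^4 - 2352*q^5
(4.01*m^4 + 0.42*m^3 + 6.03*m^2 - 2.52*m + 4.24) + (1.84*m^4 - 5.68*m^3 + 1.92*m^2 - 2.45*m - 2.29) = 5.85*m^4 - 5.26*m^3 + 7.95*m^2 - 4.97*m + 1.95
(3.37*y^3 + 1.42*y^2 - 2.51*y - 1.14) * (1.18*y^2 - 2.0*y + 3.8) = 3.9766*y^5 - 5.0644*y^4 + 7.0042*y^3 + 9.0708*y^2 - 7.258*y - 4.332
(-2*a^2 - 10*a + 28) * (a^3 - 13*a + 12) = -2*a^5 - 10*a^4 + 54*a^3 + 106*a^2 - 484*a + 336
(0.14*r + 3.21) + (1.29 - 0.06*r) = 0.08*r + 4.5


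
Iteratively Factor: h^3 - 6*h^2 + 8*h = (h - 2)*(h^2 - 4*h) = h*(h - 2)*(h - 4)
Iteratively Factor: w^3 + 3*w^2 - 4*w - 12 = (w - 2)*(w^2 + 5*w + 6) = (w - 2)*(w + 3)*(w + 2)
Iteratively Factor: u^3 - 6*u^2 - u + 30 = (u - 5)*(u^2 - u - 6) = (u - 5)*(u + 2)*(u - 3)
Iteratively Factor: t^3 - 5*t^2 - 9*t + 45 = (t + 3)*(t^2 - 8*t + 15) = (t - 3)*(t + 3)*(t - 5)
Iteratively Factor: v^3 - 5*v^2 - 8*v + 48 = (v + 3)*(v^2 - 8*v + 16) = (v - 4)*(v + 3)*(v - 4)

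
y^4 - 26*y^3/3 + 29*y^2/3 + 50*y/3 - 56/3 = (y - 7)*(y - 2)*(y - 1)*(y + 4/3)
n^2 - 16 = (n - 4)*(n + 4)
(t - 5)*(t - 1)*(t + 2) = t^3 - 4*t^2 - 7*t + 10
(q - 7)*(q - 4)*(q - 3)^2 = q^4 - 17*q^3 + 103*q^2 - 267*q + 252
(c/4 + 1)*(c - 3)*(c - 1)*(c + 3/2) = c^4/4 + 3*c^3/8 - 13*c^2/4 - 15*c/8 + 9/2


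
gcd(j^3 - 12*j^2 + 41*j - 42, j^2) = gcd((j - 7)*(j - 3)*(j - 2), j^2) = 1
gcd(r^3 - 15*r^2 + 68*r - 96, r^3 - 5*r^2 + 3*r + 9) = r - 3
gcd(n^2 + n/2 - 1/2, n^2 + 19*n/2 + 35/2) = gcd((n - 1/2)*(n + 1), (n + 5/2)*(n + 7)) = 1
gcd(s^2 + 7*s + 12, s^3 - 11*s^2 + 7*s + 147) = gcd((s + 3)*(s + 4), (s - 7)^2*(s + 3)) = s + 3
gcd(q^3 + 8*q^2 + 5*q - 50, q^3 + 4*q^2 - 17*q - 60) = q + 5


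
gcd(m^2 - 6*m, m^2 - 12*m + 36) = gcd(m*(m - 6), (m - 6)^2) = m - 6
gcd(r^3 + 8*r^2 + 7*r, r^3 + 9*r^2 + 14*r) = r^2 + 7*r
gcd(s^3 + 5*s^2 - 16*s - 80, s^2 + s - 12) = s + 4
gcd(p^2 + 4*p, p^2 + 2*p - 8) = p + 4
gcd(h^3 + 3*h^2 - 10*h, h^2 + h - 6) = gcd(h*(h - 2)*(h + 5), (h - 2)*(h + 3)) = h - 2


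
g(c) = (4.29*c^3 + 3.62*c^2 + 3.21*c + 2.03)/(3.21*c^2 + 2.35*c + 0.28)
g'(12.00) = 1.33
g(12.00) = 16.25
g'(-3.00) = 1.26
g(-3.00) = -4.11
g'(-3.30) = 1.27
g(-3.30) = -4.49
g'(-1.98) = 1.19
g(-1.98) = -2.85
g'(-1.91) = 1.18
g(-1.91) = -2.77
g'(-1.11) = 1.47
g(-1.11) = -1.81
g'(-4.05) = 1.29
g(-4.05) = -5.45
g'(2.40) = 1.20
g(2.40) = 3.68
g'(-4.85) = 1.31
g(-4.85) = -6.49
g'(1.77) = 1.09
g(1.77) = 2.96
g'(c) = (-6.42*c - 2.35)*(4.29*c^3 + 3.62*c^2 + 3.21*c + 2.03)/(3.21*c^2 + 2.35*c + 0.28)^2 + (12.87*c^2 + 7.24*c + 3.21)/(3.21*c^2 + 2.35*c + 0.28) = (13.7709*c^4 + 20.163*c^3 + 1.8065*c^2 - 11.0054*c - 3.8717)/(10.3041*c^4 + 15.087*c^3 + 7.3201*c^2 + 1.316*c + 0.0784)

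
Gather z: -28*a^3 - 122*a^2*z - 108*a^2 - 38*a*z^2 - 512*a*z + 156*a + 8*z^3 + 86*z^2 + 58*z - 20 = -28*a^3 - 108*a^2 + 156*a + 8*z^3 + z^2*(86 - 38*a) + z*(-122*a^2 - 512*a + 58) - 20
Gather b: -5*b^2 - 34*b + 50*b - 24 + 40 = -5*b^2 + 16*b + 16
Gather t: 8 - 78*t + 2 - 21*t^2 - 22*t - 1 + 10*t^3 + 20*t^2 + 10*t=10*t^3 - t^2 - 90*t + 9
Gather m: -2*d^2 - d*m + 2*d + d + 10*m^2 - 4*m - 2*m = -2*d^2 + 3*d + 10*m^2 + m*(-d - 6)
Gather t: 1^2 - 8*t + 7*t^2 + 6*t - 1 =7*t^2 - 2*t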